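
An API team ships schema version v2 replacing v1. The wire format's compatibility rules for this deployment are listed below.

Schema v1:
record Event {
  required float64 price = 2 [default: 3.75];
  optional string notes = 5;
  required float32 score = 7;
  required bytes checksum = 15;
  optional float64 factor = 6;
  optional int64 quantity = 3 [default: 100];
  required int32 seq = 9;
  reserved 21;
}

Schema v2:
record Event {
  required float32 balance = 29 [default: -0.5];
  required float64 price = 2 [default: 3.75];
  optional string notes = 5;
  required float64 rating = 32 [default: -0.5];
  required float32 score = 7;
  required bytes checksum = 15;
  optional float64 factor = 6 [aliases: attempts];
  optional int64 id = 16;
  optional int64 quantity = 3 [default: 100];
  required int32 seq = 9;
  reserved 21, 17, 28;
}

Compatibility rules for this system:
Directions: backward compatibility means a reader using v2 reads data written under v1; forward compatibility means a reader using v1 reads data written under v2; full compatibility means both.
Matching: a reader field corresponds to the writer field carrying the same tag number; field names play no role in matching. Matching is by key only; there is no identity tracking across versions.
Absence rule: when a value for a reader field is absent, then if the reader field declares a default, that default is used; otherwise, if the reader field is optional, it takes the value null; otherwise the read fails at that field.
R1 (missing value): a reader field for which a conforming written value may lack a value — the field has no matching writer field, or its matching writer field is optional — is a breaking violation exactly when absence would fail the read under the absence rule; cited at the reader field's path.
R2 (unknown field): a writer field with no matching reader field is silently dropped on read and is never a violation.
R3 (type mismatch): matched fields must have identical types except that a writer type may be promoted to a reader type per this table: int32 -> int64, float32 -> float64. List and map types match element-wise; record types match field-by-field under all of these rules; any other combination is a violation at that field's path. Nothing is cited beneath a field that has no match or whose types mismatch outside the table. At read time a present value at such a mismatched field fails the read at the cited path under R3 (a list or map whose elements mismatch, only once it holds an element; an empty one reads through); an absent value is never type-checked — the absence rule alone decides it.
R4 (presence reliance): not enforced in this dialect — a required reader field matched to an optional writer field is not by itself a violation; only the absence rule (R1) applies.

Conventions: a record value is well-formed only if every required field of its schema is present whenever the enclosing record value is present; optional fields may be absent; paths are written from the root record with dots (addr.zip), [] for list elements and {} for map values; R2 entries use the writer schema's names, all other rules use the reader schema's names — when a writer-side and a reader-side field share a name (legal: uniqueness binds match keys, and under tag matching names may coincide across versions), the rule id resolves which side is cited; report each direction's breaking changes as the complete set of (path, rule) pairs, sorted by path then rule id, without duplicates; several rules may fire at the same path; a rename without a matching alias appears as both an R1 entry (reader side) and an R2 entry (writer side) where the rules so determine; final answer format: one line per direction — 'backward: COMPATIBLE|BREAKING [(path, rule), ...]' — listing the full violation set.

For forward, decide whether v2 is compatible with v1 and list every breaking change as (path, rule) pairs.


forward: COMPATIBLE []

arrows below run writer -> reader for Event
forward for Event (reader v1, writer v2):
  price: paired with writer price (float64 -> float64; writer required)
  notes: paired with writer notes (string -> string; writer optional)
  score: paired with writer score (float32 -> float32; writer required)
  checksum: paired with writer checksum (bytes -> bytes; writer required)
  factor: paired with writer factor (float64 -> float64; writer optional)
  quantity: paired with writer quantity (int64 -> int64; writer optional)
  seq: paired with writer seq (int32 -> int32; writer required)
  balance (writer side), unknown to reader
  rating (writer side), unknown to reader
  id (writer side), unknown to reader
  => no violations; forward on Event: COMPATIBLE
checking off the Event differences that do not matter here:
  added field balance to record Event: required float32, tag 29, default -0.5 (in v2 it sits immediately before price) -> triggers nothing under Event's printed rules — same verdict
  added field rating to record Event: required float64, tag 32, default -0.5 (in v2 it sits immediately before score) -> triggers nothing under Event's printed rules — same verdict
  added field id to record Event: optional int64, tag 16 (in v2 it sits immediately before quantity) -> triggers nothing under Event's printed rules — same verdict


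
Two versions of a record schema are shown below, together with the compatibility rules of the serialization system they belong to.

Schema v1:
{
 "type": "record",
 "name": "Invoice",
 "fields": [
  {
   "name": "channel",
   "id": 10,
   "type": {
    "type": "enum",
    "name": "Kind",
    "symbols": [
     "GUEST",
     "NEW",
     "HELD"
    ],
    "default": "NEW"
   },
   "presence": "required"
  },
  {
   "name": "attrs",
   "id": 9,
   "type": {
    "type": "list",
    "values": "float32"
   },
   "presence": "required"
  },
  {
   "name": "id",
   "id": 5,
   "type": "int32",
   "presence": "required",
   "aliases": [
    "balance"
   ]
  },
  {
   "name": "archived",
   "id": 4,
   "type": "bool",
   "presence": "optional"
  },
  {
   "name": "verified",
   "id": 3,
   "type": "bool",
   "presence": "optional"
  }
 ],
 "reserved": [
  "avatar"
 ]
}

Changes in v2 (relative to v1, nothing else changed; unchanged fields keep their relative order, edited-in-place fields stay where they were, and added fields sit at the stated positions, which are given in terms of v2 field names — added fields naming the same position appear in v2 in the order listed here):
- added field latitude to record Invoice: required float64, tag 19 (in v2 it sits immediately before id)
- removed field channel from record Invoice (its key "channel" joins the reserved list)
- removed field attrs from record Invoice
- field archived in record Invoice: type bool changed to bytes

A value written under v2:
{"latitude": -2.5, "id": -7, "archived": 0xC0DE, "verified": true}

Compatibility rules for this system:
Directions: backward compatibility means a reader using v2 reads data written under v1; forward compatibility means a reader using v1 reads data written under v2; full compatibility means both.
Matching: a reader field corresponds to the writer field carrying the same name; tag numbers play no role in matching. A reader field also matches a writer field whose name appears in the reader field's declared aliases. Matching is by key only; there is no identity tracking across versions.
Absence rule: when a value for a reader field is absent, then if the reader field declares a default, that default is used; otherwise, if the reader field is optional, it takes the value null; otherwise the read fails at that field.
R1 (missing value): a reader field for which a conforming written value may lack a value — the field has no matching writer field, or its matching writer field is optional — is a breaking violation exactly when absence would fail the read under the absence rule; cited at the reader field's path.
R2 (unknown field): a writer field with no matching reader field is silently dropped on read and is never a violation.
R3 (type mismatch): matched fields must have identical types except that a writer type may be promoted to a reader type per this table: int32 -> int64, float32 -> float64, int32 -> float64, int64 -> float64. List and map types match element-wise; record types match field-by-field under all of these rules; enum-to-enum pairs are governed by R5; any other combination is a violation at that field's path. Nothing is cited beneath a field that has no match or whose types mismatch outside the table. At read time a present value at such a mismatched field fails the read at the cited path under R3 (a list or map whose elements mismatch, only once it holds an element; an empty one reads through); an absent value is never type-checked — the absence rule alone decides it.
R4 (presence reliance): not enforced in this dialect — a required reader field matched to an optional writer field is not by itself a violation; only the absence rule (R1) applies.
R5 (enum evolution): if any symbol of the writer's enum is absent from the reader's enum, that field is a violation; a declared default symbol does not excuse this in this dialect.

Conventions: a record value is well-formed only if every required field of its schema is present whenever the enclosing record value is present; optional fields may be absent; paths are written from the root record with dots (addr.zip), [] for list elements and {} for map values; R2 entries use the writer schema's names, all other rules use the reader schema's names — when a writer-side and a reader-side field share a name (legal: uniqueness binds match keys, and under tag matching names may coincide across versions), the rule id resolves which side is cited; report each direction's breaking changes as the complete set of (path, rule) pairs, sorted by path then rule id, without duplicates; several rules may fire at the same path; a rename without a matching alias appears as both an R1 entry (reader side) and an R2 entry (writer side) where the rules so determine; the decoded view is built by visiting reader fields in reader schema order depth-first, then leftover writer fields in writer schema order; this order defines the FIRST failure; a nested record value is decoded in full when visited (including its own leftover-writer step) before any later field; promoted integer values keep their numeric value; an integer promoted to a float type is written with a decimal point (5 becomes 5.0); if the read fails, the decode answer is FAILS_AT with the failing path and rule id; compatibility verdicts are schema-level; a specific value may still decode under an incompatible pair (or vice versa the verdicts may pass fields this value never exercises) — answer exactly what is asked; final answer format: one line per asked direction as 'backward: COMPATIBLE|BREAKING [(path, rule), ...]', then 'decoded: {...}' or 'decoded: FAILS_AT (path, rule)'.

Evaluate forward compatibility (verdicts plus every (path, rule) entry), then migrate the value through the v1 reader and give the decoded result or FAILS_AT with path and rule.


each type pair in Invoice: writer, then reader
forward analysis of Invoice with v1 as reader and v2 as writer:
  channel has no writer counterpart
  attrs has no writer counterpart
  id <- id (int32 -> int32, writer required)
  archived <- archived (bytes -> bool, writer optional)
  verified <- verified (bool -> bool, writer optional)
  leftover writer field: latitude
  violation R3 at archived
  violation R1 at attrs
  violation R1 at channel
  => 3 violation(s): forward is BREAKING for Invoice
decode (reader v1):
  read fails at channel under R1 (no fill)
  => FAILS_AT (channel, R1)
the rest of the Invoice diff is inert for this question:
  added field latitude to record Invoice: required float64, tag 19 (in v2 it sits immediately before id) -> fires only in the backward direction of Invoice, which is not asked here

forward: BREAKING [(archived, R3), (attrs, R1), (channel, R1)]; decoded: FAILS_AT (channel, R1)


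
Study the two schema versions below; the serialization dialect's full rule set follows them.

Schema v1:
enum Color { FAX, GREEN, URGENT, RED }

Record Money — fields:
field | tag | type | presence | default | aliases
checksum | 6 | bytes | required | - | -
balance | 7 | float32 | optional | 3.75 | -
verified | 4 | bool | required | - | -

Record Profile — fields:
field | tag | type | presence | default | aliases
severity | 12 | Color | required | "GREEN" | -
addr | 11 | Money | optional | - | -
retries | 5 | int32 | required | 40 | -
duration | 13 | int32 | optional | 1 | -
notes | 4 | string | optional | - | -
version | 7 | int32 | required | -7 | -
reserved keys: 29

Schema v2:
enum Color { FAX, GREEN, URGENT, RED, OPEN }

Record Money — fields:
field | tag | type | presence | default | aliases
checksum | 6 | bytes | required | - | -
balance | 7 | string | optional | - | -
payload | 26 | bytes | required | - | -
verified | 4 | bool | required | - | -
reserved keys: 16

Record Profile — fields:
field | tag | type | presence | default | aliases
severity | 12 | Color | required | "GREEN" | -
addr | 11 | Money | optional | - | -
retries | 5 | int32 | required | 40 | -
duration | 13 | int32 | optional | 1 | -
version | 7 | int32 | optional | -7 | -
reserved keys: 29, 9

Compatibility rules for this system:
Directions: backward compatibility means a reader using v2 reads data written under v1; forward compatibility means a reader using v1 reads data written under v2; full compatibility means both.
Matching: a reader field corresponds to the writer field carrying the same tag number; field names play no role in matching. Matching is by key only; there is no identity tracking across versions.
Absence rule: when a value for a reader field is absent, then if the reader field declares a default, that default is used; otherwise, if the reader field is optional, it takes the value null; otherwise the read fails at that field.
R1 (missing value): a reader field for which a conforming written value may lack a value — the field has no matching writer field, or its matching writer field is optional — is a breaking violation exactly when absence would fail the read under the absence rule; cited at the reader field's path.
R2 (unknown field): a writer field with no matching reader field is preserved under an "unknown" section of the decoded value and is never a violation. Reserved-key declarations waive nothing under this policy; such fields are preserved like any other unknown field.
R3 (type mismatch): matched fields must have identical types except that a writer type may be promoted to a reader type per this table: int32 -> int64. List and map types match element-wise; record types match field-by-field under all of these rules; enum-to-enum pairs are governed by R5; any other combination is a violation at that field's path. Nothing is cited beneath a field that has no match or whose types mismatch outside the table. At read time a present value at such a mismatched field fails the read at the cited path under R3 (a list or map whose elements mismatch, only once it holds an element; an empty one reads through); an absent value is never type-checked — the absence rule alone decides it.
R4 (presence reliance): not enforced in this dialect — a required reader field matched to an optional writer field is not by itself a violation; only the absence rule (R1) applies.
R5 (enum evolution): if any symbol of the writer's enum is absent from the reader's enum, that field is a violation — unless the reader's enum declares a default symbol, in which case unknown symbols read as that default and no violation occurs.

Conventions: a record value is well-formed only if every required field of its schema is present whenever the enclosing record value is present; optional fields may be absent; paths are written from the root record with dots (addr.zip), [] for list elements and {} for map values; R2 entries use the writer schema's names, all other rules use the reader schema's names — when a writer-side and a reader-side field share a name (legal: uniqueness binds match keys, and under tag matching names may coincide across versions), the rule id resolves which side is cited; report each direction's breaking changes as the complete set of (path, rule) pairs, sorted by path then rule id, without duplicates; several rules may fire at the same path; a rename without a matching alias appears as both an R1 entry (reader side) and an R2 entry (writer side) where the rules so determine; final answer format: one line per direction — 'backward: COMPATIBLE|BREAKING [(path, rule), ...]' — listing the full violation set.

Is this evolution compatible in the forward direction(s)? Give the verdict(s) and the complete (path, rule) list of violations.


forward: BREAKING [(addr.balance, R3), (severity, R5)]

in Profile below, arrows point writer -> reader
forward on Profile — v1 reading data written by v2:
  severity: Color -> Color, writer required; from severity
  addr: Money -> Money, writer optional; from addr
  retries: int32 -> int32, writer required; from retries
  duration: int32 -> int32, writer optional; from duration
  no writer field matches reader notes
  version: int32 -> int32, writer optional; from version
  addr.checksum: bytes -> bytes, writer required; from addr.checksum
  addr.balance: string -> float32, writer optional; from addr.balance
  addr.verified: bool -> bool, writer required; from addr.verified
  addr.payload (writer side), unknown to reader
  R3 fires at addr.balance
  R5 fires at severity
  => forward: BREAKING (2)
checking off the Profile differences that do not matter here:
  field version in record Profile: required changed to optional -> triggers nothing under Profile's printed rules — same verdict
  added field payload to record Money: required bytes, tag 26 (in v2 it sits immediately before verified) -> matters only for Profile's backward compatibility — outside the asked direction
  removed field notes from record Profile -> triggers nothing under Profile's printed rules — same verdict


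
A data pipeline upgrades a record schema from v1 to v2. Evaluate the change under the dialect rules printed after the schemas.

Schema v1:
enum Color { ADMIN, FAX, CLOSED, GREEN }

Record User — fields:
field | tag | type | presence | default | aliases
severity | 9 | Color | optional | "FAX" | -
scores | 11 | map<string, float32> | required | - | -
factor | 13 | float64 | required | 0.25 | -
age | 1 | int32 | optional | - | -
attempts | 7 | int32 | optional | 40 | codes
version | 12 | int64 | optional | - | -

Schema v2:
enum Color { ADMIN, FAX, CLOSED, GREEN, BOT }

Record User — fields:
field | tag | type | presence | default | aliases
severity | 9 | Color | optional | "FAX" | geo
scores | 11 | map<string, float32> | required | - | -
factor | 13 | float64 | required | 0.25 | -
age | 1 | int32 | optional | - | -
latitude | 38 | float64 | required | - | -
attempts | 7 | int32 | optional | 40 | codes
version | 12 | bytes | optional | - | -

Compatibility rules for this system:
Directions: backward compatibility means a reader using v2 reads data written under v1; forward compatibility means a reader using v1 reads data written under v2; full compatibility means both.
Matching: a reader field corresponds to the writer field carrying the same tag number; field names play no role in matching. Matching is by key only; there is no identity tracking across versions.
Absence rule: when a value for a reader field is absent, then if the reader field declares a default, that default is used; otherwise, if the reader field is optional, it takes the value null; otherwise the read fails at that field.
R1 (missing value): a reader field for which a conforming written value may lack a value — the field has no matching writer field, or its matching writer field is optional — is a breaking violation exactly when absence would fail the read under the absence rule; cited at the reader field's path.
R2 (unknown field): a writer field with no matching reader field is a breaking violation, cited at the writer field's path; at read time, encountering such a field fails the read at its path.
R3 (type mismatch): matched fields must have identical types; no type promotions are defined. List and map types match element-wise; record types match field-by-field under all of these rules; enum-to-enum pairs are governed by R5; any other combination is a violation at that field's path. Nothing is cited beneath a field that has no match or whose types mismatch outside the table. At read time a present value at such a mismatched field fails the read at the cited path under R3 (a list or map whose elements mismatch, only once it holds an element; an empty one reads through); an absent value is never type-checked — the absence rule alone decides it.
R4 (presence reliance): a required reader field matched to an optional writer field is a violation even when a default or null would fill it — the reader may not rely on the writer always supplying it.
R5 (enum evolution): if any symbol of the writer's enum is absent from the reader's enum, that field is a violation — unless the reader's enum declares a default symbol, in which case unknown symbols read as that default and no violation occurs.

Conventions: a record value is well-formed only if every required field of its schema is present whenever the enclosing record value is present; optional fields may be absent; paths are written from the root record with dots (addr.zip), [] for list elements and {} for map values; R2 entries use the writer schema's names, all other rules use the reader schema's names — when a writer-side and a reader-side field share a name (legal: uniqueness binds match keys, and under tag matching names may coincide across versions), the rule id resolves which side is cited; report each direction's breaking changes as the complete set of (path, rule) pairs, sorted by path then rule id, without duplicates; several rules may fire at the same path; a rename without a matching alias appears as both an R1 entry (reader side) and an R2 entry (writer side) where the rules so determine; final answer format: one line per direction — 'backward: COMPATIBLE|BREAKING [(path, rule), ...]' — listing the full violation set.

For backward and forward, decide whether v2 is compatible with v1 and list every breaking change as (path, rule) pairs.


the writer's type comes first in each User pair
checking backward for User: reader v2 against writer v1:
  severity: Color -> Color, writer optional; from severity
  scores: map<string, float32> -> map<string, float32>, writer required; from scores
  factor: float64 -> float64, writer required; from factor
  age: int32 -> int32, writer optional; from age
  latitude has no writer counterpart
  attempts: int32 -> int32, writer optional; from attempts
  version: int64 -> bytes, writer optional; from version
  breaking: (latitude, R1)
  breaking: (version, R3)
  backward on User therefore BREAKING (2)
checking forward for User: reader v1 against writer v2:
  severity: Color -> Color, writer optional; from severity
  scores: map<string, float32> -> map<string, float32>, writer required; from scores
  factor: float64 -> float64, writer required; from factor
  age: int32 -> int32, writer optional; from age
  attempts: int32 -> int32, writer optional; from attempts
  version: bytes -> int64, writer optional; from version
  latitude (writer side), unknown to reader
  breaking: (latitude, R2)
  breaking: (severity, R5)
  breaking: (version, R3)
  forward on User therefore BREAKING (3)

backward: BREAKING [(latitude, R1), (version, R3)]; forward: BREAKING [(latitude, R2), (severity, R5), (version, R3)]


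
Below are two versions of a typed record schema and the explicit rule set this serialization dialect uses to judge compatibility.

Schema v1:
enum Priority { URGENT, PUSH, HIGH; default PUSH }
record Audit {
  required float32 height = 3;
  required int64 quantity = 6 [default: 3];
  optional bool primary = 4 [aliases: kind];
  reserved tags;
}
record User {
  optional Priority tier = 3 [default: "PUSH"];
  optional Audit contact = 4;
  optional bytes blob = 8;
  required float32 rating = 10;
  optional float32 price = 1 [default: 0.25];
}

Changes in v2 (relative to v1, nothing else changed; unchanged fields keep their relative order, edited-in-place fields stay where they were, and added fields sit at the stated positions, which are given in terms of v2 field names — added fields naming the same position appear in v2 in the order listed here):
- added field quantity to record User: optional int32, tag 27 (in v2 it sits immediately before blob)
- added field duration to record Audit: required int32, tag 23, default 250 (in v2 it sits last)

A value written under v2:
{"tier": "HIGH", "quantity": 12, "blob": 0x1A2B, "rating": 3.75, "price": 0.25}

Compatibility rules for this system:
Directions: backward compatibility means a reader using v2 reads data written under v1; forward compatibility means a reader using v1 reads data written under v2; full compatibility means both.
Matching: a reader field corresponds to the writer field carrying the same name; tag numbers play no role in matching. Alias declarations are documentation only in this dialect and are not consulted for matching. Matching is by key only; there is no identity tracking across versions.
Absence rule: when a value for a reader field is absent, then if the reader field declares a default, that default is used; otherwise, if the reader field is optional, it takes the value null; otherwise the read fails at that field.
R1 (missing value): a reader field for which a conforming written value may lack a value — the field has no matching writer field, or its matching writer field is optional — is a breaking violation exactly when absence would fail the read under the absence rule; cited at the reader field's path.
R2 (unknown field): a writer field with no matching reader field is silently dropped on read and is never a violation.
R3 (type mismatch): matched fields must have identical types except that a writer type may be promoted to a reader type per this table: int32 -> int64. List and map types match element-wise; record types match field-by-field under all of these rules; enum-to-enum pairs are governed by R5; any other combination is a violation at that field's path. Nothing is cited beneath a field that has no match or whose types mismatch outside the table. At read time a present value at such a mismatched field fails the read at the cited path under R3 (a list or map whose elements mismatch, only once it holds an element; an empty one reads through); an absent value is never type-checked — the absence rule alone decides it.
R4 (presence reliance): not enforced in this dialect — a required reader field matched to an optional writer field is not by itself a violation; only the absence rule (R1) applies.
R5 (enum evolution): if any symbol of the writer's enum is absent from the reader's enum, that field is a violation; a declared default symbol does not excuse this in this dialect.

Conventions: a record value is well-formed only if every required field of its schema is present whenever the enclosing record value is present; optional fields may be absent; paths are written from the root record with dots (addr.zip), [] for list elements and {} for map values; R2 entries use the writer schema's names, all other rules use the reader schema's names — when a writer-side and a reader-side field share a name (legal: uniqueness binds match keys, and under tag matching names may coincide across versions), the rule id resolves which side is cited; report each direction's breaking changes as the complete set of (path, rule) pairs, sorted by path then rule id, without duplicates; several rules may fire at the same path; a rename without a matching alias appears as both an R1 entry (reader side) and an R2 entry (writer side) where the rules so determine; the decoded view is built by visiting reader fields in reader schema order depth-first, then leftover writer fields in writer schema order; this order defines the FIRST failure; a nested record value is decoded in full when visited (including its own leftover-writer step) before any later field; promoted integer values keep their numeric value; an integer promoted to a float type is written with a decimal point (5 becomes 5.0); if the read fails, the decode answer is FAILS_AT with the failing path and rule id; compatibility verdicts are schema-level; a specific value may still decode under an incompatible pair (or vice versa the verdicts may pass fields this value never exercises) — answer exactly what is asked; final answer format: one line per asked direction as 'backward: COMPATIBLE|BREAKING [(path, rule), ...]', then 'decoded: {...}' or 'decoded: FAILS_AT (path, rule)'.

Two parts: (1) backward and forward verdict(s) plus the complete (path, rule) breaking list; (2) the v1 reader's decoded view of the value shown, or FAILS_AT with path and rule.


backward: COMPATIBLE []; forward: COMPATIBLE []; decoded: {"tier": "HIGH", "contact": null, "blob": 0x1A2B, "rating": 3.75, "price": 0.25}

arrows below run writer -> reader for User
backward analysis of User with v2 as reader and v1 as writer:
  tier: Priority -> Priority, writer optional; from tier
  contact: Audit -> Audit, writer optional; from contact
  quantity: no writer match
  blob: bytes -> bytes, writer optional; from blob
  rating: float32 -> float32, writer required; from rating
  price: float32 -> float32, writer optional; from price
  contact.height: float32 -> float32, writer required; from contact.height
  contact.quantity: int64 -> int64, writer required; from contact.quantity
  contact.primary: bool -> bool, writer optional; from contact.primary
  contact.duration: no writer match
  => no violations; backward on User: COMPATIBLE
forward analysis of User with v1 as reader and v2 as writer:
  tier: Priority -> Priority, writer optional; from tier
  contact: Audit -> Audit, writer optional; from contact
  blob: bytes -> bytes, writer optional; from blob
  rating: float32 -> float32, writer required; from rating
  price: float32 -> float32, writer optional; from price
  writer field quantity has no reader counterpart
  contact.height: float32 -> float32, writer required; from contact.height
  contact.quantity: int64 -> int64, writer required; from contact.quantity
  contact.primary: bool -> bool, writer optional; from contact.primary
  writer field contact.duration has no reader counterpart
  => no violations; forward on User: COMPATIBLE
migrating the User value to v1:
  tier := "HIGH"
  contact := null (absent, optional -> null)
  blob := 0x1A2B
  rating := 3.75
  price := 0.25
  writer quantity: unknown -> dropped
  => decoded: {"tier": "HIGH", "contact": null, "blob": 0x1A2B, "rating": 3.75, "price": 0.25}


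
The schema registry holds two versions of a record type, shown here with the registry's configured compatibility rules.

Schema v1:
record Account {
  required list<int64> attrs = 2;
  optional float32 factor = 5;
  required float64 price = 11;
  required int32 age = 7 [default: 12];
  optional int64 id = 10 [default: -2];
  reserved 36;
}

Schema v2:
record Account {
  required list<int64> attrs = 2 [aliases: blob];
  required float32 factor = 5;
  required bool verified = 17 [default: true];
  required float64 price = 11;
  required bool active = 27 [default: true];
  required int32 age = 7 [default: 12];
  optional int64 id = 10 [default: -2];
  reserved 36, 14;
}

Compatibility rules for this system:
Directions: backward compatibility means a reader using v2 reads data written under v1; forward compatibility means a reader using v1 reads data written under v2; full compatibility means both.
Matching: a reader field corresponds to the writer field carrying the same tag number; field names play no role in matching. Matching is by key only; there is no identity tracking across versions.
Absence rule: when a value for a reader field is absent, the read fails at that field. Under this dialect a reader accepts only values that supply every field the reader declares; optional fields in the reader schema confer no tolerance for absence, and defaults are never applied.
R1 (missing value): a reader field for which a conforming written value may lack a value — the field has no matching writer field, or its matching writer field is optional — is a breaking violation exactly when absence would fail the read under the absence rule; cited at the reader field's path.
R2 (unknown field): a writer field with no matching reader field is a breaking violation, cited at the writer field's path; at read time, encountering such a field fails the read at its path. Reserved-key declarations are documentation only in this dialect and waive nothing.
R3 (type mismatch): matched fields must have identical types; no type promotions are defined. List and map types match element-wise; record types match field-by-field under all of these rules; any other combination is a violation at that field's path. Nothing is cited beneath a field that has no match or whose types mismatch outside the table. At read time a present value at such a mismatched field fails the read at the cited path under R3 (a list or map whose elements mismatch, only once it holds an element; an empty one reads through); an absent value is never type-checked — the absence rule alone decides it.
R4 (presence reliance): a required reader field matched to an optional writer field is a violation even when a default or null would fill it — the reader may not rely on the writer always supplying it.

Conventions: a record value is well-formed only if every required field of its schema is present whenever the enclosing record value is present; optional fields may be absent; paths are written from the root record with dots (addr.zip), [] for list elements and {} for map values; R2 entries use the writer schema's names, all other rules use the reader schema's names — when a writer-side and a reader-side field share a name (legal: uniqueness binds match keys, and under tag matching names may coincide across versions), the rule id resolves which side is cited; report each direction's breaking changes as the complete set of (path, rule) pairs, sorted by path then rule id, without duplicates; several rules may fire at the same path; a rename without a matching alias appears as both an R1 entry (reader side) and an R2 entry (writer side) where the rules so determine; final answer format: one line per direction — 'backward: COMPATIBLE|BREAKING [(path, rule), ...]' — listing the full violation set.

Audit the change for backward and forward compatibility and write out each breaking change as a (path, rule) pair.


arrows below run writer -> reader for Account
backward analysis of Account with v2 as reader and v1 as writer:
  attrs <- attrs (list<int64> -> list<int64>, writer required)
  factor <- factor (float32 -> float32, writer optional)
  verified: no writer match
  price <- price (float64 -> float64, writer required)
  active: no writer match
  age <- age (int32 -> int32, writer required)
  id <- id (int64 -> int64, writer optional)
  breaking: (active, R1)
  breaking: (factor, R1)
  breaking: (factor, R4)
  breaking: (id, R1)
  breaking: (verified, R1)
  => backward verdict for Account: BREAKING, 5 violation(s)
forward analysis of Account with v1 as reader and v2 as writer:
  attrs <- attrs (list<int64> -> list<int64>, writer required)
  factor <- factor (float32 -> float32, writer required)
  price <- price (float64 -> float64, writer required)
  age <- age (int32 -> int32, writer required)
  id <- id (int64 -> int64, writer optional)
  writer field verified has no reader counterpart
  writer field active has no reader counterpart
  breaking: (active, R2)
  breaking: (id, R1)
  breaking: (verified, R2)
  => forward verdict for Account: BREAKING, 3 violation(s)

backward: BREAKING [(active, R1), (factor, R1), (factor, R4), (id, R1), (verified, R1)]; forward: BREAKING [(active, R2), (id, R1), (verified, R2)]


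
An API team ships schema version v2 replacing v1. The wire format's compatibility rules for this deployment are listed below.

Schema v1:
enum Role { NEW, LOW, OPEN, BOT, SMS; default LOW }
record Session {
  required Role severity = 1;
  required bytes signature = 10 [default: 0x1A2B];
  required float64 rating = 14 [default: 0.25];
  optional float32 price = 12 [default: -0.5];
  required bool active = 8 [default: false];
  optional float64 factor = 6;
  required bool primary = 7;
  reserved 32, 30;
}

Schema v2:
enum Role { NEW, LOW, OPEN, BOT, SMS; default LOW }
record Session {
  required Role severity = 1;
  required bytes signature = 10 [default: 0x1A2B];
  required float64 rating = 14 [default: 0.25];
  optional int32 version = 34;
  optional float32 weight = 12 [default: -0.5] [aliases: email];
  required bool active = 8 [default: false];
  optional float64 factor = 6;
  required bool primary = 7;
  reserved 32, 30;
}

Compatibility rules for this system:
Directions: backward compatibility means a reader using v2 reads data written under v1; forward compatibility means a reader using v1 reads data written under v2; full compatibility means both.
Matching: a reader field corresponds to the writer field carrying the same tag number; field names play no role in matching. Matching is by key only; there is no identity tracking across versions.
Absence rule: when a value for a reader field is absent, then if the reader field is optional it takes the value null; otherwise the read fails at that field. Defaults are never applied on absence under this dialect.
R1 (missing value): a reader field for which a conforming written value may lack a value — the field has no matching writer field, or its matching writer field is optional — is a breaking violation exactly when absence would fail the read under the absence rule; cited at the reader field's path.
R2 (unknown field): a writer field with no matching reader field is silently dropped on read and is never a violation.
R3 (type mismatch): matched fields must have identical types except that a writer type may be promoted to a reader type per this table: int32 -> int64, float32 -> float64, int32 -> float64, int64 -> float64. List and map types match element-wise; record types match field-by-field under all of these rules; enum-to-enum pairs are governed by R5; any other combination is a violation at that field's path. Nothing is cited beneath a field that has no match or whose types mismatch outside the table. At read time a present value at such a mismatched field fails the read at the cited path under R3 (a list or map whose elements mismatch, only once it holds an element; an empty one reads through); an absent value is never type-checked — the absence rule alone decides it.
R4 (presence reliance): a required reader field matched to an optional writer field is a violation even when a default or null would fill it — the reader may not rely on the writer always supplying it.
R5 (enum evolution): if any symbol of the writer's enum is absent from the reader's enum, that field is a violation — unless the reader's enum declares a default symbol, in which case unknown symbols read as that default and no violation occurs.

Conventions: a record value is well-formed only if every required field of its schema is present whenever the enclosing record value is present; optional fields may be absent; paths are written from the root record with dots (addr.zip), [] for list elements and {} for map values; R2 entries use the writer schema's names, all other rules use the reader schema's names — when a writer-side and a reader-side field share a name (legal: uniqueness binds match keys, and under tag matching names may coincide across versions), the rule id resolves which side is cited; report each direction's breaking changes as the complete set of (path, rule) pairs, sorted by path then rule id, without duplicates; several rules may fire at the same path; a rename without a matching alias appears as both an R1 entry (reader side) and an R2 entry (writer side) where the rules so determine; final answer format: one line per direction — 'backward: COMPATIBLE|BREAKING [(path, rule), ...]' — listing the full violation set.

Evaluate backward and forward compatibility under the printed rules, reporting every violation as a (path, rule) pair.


in Session below, arrows point writer -> reader
backward analysis of Session with v2 as reader and v1 as writer:
  severity: Role -> Role, writer required; from severity
  signature: bytes -> bytes, writer required; from signature
  rating: float64 -> float64, writer required; from rating
  version: no writer match
  weight: float32 -> float32, writer optional; from price
  active: bool -> bool, writer required; from active
  factor: float64 -> float64, writer optional; from factor
  primary: bool -> bool, writer required; from primary
  => backward: COMPATIBLE
forward analysis of Session with v1 as reader and v2 as writer:
  severity: Role -> Role, writer required; from severity
  signature: bytes -> bytes, writer required; from signature
  rating: float64 -> float64, writer required; from rating
  price: float32 -> float32, writer optional; from weight
  active: bool -> bool, writer required; from active
  factor: float64 -> float64, writer optional; from factor
  primary: bool -> bool, writer required; from primary
  writer version: unknown to reader
  => forward: COMPATIBLE

backward: COMPATIBLE []; forward: COMPATIBLE []
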